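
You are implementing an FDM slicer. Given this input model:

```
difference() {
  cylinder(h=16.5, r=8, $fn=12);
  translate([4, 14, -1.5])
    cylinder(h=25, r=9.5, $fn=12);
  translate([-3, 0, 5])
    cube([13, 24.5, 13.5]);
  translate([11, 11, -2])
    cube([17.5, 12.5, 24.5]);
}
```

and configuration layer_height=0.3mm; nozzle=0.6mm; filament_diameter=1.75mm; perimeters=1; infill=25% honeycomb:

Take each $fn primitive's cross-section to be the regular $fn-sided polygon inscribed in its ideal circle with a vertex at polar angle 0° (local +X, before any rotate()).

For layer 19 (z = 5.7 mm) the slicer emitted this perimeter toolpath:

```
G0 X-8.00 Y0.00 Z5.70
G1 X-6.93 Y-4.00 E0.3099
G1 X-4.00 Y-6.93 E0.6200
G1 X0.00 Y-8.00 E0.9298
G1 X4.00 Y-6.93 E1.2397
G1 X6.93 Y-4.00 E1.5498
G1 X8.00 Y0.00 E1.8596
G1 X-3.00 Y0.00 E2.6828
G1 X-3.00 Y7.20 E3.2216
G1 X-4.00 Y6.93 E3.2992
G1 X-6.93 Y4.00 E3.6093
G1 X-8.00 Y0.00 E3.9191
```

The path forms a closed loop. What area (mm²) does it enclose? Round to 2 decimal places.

Apply the shoelace formula to the sequence of (X, Y) vertices; enclosed area = 121.24 mm².

121.24 mm²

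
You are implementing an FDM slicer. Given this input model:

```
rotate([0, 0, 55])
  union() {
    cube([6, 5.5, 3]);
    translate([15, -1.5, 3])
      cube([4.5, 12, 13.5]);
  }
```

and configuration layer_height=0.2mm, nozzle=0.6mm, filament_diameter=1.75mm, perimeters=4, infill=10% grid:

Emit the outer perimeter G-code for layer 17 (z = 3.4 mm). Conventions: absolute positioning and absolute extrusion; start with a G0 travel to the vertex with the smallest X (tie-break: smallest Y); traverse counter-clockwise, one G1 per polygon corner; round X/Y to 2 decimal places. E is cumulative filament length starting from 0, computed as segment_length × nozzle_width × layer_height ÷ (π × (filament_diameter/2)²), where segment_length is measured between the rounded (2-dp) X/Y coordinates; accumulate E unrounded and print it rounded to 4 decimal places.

G0 X0.00 Y18.31 Z3.40
G1 X9.83 Y11.43 E0.5986
G1 X12.41 Y15.11 E0.8228
G1 X2.58 Y22.00 E1.4217
G1 X0.00 Y18.31 E1.6464

At z = 3.4 mm: the cube is not intersected at this z (z outside [0, 3]); the cube at (15, -1.5) (footprint 4.5×12) is included at this height; Taking the union: only the 4.5×12 cube at (15, -1.5) is present, so the union is just that shape — 1 connected region; (whole slice rotated 55° about Z — lengths, areas and connectivity unchanged). The outline is a single polygon with 4 vertices. Extrusion per mm of travel: 0.6 × 0.2 / (π × 0.875²) = 0.049890. Accumulating E over each segment gives final E = 1.6464.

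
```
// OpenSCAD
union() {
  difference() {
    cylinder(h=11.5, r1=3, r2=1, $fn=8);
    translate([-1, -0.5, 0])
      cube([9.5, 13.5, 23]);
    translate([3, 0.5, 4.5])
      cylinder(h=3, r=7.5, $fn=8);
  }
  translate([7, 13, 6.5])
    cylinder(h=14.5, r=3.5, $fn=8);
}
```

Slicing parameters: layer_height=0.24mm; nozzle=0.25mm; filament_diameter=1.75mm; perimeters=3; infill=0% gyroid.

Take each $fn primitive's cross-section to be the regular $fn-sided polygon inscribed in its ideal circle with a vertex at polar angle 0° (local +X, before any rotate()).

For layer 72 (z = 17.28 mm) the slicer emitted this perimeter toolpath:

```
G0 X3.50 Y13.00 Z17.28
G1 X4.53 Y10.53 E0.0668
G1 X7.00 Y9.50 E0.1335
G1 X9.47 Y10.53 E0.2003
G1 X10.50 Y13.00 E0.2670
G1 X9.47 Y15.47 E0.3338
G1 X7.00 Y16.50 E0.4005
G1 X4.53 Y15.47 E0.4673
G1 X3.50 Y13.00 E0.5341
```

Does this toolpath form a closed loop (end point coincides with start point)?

yes

Start point (G0): (3.50, 13.00). End point (last G1): the path returns to the start — closed.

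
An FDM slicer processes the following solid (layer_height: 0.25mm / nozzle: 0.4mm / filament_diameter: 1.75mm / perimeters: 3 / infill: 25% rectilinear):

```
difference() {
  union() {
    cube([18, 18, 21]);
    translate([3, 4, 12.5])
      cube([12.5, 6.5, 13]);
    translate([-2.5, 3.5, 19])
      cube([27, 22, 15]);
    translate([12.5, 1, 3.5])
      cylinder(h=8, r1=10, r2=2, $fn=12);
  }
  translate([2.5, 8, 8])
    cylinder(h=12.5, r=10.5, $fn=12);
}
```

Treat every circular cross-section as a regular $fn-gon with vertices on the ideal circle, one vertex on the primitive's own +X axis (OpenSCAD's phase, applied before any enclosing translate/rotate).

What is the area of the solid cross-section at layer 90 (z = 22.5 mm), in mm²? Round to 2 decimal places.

At z = 22.5 mm: the cube is not intersected at this z (z outside [0, 21]); the 12.5×6.5 cube at (3, 4) contributes its full rectangle (area 81.25 mm²); the cube at (-2.5, 3.5) (footprint 27×22) is included at this height (area 594.00 mm²); the cone at (12.5, 1) is absent (z outside [3.5, 11.5]); Merging all regions: the 12.5×6.5 cube at (3, 4) lies entirely inside the 27×22 cube at (-2.5, 3.5), so the union is just the 27×22 cube at (-2.5, 3.5) — area = 594.00 mm²; the cylinder at (2.5, 8) does not reach this height (z outside [8, 20.5]); Subtracting the remaining from the first: none of the subtracted shapes is present at this height, so the result so far is unchanged — area = 594.00 mm². Overall, the cross-section is a single solid region. Net area = 594.00 mm².

594.00 mm²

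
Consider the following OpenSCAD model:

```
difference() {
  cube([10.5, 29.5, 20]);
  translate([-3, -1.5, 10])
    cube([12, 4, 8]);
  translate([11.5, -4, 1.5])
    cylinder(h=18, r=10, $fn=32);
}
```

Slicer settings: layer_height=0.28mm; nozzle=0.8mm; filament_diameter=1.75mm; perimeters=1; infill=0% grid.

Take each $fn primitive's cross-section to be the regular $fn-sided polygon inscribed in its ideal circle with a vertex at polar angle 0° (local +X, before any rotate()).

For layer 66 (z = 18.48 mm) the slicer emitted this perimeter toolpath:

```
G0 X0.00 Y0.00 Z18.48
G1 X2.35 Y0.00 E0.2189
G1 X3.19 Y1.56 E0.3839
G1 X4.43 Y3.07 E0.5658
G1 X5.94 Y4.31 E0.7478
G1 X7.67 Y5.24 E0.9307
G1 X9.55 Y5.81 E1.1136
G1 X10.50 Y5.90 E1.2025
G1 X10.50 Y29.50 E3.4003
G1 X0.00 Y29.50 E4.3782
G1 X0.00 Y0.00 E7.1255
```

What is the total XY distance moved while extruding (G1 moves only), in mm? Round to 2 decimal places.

Sum the Euclidean lengths of each G1 segment: total = 76.51 mm.

76.51 mm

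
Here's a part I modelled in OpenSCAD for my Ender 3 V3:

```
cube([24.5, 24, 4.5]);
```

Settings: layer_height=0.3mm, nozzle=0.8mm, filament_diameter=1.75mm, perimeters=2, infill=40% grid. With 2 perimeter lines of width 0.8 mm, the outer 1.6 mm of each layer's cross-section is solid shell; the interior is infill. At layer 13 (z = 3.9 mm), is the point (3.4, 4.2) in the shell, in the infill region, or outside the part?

infill

At z = 3.9 mm: the 24.5×24 cube contributes its full rectangle. Overall, the cross-section is a single solid region. The nearest boundary edge runs (0.00, 24.00)→(0.00, 0.00); distance from the point to it = 3.40 mm. The point is inside the cross-section and 3.40 mm from the nearest boundary — more than the 1.6 mm shell width (2 × 0.8), so it's in the infill interior.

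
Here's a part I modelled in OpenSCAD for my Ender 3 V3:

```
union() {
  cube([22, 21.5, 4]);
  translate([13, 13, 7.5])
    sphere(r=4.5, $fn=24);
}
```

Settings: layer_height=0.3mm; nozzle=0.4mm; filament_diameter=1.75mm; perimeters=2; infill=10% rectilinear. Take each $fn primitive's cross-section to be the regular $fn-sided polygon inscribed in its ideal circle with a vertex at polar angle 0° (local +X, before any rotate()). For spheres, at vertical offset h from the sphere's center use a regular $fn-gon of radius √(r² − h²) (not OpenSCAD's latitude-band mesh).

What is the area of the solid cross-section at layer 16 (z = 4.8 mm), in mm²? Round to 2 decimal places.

At z = 4.8 mm: the cube does not reach this height (z outside [0, 4]); the r=4.5 sphere at (13, 13) contributes a regular 24-gon of circumradius √(4.5²−2.7²) = 3.600 (area = (24/2)·3.600²·sin(360°/24) = 40.25 mm²); Taking the union: only the r=4.5 sphere at (13, 13) is present, so the union is just that shape — area = 40.25 mm². Overall, the cross-section is a single solid region. Net area = 40.25 mm².

40.25 mm²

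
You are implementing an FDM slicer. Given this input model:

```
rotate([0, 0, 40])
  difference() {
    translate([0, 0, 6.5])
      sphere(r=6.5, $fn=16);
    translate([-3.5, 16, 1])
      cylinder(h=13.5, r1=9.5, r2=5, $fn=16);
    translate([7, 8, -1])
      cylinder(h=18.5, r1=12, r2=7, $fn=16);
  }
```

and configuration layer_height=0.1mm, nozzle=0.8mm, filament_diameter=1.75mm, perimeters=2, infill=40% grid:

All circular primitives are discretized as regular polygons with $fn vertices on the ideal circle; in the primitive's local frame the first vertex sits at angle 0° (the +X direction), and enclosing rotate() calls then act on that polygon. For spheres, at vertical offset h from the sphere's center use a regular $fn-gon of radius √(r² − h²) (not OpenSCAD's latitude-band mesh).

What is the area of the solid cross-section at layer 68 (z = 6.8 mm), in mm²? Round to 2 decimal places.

83.93 mm²

At z = 6.8 mm: the sphere: section is a regular 16-gon, circumradius = √(r²−h²) = √(6.5²−0.3²) = 6.493 (area = (16/2)·6.493²·sin(360°/16) = 129.07 mm²); the cone at (-3.5, 16): at t=0.430 of its height the radius interpolates to r₁+(r₂−r₁)t = 7.567, giving a regular 16-gon of that circumradius (area = (16/2)·7.567²·sin(360°/16) = 175.28 mm²); the cone at (7, 8) (r1=12→r2=7) has section circumradius 9.892 here — a regular 16-gon (area = (16/2)·9.892²·sin(360°/16) = 299.56 mm²); After the difference (first − rest): starting from the r=6.5 sphere (129.07 mm²), the cone at (-3.5, 16) misses the remaining region (no effect); the cone at (7, 8) partially overlaps it — only the 45.14 mm² overlap (of its 299.56 mm²) is removed, clipping the outline — area = 83.93 mm²; (rotated 40° about Z; rotation is an isometry so areas/perimeters/island counts are preserved). Overall, the cross-section is a single solid region. Net area = 83.93 mm².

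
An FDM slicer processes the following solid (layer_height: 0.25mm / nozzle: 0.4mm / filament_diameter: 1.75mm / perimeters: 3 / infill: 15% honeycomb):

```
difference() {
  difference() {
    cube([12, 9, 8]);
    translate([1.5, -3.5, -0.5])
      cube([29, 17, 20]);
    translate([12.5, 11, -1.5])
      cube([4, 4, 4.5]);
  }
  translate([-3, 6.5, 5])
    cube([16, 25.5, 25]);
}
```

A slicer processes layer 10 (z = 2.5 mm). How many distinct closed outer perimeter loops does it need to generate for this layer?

1

At z = 2.5 mm: the 12×9 cube contributes its full rectangle; the cube at (1.5, -3.5) is present — its section is the full 29×17 rectangle; the cube at (12.5, 11) (footprint 4×4) is included at this height; Subtracting the remaining from the first: starting from the 12×9 cube, the 29×17 cube at (1.5, -3.5) partially overlaps it — only the 94.50 mm² overlap (of its 493.00 mm²) is removed, clipping the outline; the 4×4 cube at (12.5, 11) misses the remaining region (no effect) — 1 connected region; the cube at (-3, 6.5) is not intersected at this z (z outside [5, 30]); After the difference (first − rest): none of the subtracted shapes is present at this height, so that combined region is unchanged — 1 connected region. The result has 1 disconnected region.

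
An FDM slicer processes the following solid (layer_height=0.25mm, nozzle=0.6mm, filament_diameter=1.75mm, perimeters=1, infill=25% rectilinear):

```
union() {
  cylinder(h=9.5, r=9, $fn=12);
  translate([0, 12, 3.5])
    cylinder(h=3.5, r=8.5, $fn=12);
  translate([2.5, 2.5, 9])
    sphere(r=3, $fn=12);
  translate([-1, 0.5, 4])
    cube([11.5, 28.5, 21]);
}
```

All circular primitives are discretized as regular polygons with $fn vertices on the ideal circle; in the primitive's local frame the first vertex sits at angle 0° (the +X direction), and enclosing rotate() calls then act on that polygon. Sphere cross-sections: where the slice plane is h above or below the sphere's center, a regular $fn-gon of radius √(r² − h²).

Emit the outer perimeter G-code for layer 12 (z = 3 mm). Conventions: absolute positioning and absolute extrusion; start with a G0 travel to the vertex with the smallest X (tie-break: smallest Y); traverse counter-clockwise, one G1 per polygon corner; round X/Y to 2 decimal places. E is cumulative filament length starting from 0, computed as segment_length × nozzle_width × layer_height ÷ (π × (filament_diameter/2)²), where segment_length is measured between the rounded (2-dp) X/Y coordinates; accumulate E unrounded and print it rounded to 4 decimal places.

G0 X-9.00 Y0.00 Z3.00
G1 X-7.79 Y-4.50 E0.2906
G1 X-4.50 Y-7.79 E0.5808
G1 X0.00 Y-9.00 E0.8714
G1 X4.50 Y-7.79 E1.1620
G1 X7.79 Y-4.50 E1.4521
G1 X9.00 Y0.00 E1.7427
G1 X7.79 Y4.50 E2.0333
G1 X4.50 Y7.79 E2.3235
G1 X0.00 Y9.00 E2.6141
G1 X-4.50 Y7.79 E2.9047
G1 X-7.79 Y4.50 E3.1948
G1 X-9.00 Y0.00 E3.4854

At z = 3 mm: the r=9 cylinder gives a regular 12-gon of circumradius 9 (constant along its height); the cylinder at (0, 12) does not reach this height (z outside [3.5, 7]); the sphere at (2.5, 2.5) is absent (|z−center|=6.000 > r=3); the cube at (-1, 0.5) does not reach this height (z outside [4, 25]); Merging all regions: only the r=9 cylinder is present, so the union is just that shape — 1 connected region. The outline is a single polygon with 12 vertices. Extrusion per mm of travel: 0.6 × 0.25 / (π × 0.875²) = 0.062363. Accumulating E over each segment gives final E = 3.4854.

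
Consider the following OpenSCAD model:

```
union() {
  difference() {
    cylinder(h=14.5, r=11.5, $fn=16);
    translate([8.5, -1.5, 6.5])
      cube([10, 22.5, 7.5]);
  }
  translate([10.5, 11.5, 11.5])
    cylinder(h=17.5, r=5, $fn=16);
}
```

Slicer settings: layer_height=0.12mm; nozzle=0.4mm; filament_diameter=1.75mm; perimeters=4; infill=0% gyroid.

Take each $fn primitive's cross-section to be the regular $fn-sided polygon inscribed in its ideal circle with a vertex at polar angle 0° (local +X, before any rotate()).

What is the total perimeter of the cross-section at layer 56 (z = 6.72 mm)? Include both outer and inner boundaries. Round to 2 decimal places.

At z = 6.72 mm: the cylinder: section is a regular 16-gon, circumradius r=11.5 (perimeter = 2·16·11.500·sin(180°/16) = 71.79 mm); the cube at (8.5, -1.5) is present — its section is the full 10×22.5 rectangle (perimeter 65.00 mm); Taking the first minus the rest: starting from the r=11.5 cylinder, the 10×22.5 cube at (8.5, -1.5) partially overlaps it — only the 18.93 mm² overlap (of its 225.00 mm²) is removed, clipping the outline — boundary = 73.73 mm; the cylinder at (10.5, 11.5) is not intersected at this z (z outside [11.5, 29]); Combining (union): only the result so far is present, so the union is just that shape — boundary = 73.73 mm. Overall, the cross-section is a single solid region. Total boundary length (outer) = 73.73 mm.

73.73 mm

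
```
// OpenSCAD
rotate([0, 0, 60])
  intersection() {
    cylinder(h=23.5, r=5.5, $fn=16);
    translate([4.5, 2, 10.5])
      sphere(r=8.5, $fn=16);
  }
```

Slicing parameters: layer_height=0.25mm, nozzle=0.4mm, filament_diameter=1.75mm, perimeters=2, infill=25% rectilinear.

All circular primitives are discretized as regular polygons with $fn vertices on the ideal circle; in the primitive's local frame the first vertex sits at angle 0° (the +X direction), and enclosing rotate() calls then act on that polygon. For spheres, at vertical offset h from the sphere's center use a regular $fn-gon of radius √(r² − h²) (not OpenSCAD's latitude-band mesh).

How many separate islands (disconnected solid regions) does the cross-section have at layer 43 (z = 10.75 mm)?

1

At z = 10.75 mm: the cylinder: section is a regular 16-gon, circumradius r=5.5; the r=8.5 sphere at (4.5, 2) contributes a regular 16-gon of circumradius √(8.5²−0.25²) = 8.496; After intersecting: the r=8.5 sphere at (4.5, 2) partially overlaps the r=5.5 cylinder; clipping to the common part keeps 76.75 mm² — 1 connected region; (rotated 60° about Z; rotation is an isometry so areas/perimeters/island counts are preserved). Overall, the cross-section is a single solid region. Island count = 1.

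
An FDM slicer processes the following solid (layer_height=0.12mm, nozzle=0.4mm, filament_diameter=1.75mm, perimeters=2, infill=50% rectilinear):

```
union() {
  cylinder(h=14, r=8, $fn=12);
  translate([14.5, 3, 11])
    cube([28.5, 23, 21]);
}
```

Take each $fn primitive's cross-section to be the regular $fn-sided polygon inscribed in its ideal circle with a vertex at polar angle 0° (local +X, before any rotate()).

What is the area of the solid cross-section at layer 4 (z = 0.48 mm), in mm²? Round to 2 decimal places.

At z = 0.48 mm: the r=8 cylinder contributes a regular 12-gon of circumradius 8 (area = (12/2)·8.000²·sin(360°/12) = 192.00 mm²); the cube at (14.5, 3) is absent (z outside [11, 32]); Taking the union: only the r=8 cylinder is present, so the union is just that shape — area = 192.00 mm². Overall, the cross-section is a single solid region. Net area = 192.00 mm².

192.00 mm²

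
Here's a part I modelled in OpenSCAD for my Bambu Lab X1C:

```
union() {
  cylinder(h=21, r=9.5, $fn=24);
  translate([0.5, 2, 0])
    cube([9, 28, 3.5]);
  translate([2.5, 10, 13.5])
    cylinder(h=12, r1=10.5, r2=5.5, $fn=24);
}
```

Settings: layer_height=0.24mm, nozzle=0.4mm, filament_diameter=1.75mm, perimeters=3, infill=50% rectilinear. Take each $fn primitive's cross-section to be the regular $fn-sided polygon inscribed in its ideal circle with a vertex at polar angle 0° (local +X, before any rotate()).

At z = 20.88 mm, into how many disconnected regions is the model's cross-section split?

1

At z = 20.88 mm: the cylinder: section is a regular 24-gon, circumradius r=9.5; the cube at (0.5, 2) is absent (z outside [0, 3.5]); the cone at (2.5, 10): at t=0.615 of its height the radius interpolates to r₁+(r₂−r₁)t = 7.425, giving a regular 24-gon of that circumradius; Taking the union: the regions partially overlap (shared area 59.70 mm²), so overlapping operands fuse into one piece — 1 connected region. The result has 1 disconnected region.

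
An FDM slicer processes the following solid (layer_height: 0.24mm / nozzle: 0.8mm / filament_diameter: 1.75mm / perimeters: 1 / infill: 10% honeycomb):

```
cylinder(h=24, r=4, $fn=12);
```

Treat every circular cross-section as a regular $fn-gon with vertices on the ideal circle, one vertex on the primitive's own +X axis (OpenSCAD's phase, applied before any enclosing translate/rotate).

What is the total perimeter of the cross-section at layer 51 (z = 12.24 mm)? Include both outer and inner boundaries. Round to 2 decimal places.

24.85 mm

At z = 12.24 mm: the cylinder: section is a regular 12-gon, circumradius r=4 (perimeter = 2·12·4.000·sin(180°/12) = 24.85 mm). Overall, the cross-section is a single solid region. Total boundary length (outer) = 24.85 mm.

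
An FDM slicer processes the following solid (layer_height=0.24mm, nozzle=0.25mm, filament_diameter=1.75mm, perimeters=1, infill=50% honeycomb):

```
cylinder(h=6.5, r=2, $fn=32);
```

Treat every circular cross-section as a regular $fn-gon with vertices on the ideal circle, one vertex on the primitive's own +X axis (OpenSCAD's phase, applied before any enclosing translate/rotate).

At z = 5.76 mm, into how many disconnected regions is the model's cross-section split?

1

At z = 5.76 mm: the r=2 cylinder contributes a regular 32-gon of circumradius 2. The result has 1 disconnected region.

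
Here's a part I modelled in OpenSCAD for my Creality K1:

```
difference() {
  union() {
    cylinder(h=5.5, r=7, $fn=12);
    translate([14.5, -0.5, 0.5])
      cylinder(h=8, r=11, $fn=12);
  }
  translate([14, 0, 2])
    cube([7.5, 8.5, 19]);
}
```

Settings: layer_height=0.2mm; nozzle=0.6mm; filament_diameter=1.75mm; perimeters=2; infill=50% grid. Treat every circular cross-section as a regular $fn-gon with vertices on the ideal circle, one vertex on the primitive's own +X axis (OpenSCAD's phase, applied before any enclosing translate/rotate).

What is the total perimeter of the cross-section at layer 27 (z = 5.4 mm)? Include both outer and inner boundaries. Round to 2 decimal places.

At z = 5.4 mm: the cylinder: section is a regular 12-gon, circumradius r=7 (perimeter = 2·12·7.000·sin(180°/12) = 43.48 mm); the r=11 cylinder at (14.5, -0.5) gives a regular 12-gon of circumradius 11 (constant along its height) (perimeter = 2·12·11.000·sin(180°/12) = 68.33 mm); Combining (union): the regions partially overlap (shared area 19.96 mm²), so the edge portions inside another operand are dropped and the merged outline is re-measured after clipping — boundary = 91.04 mm; the cube at (14, 0) is present — its section is the full 7.5×8.5 rectangle (perimeter 32.00 mm); Subtracting the remaining from the first: starting from that combined region, the 7.5×8.5 cube at (14, 0) partially overlaps it — only the 63.28 mm² overlap (of its 63.75 mm²) is removed, clipping the outline — boundary = 119.72 mm. Overall, the cross-section is a single solid region. Total boundary length (outer) = 119.72 mm.

119.72 mm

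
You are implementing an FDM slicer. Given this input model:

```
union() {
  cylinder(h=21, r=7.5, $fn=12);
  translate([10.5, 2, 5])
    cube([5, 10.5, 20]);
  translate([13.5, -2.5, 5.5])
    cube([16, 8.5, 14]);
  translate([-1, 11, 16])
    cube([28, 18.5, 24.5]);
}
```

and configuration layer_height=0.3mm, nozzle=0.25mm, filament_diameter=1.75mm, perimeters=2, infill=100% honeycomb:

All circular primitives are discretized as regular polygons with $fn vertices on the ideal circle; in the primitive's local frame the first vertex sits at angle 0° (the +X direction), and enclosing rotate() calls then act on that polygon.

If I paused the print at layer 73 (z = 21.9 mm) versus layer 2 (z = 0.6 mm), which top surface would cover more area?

Layer 73 (z = 21.9): the cylinder does not reach this height (z outside [0, 21]); the cube at (10.5, 2) (footprint 5×10.5) is included at this height (area 52.50 mm²); the cube at (13.5, -2.5) does not reach this height (z outside [5.5, 19.5]); the 28×18.5 cube at (-1, 11) contributes its full rectangle (area 518.00 mm²); Merging all regions: the regions partially overlap — summed areas 570.50 mm² minus the doubly-counted overlap 7.50 mm² gives 563.00 mm² — area = 563.00 mm². So its area = 563.00 mm². Layer 2 (z = 0.6): the cylinder: section is a regular 12-gon, circumradius r=7.5 (area = (12/2)·7.500²·sin(360°/12) = 168.75 mm²); the cube at (10.5, 2) is not intersected at this z (z outside [5, 25]); the cube at (13.5, -2.5) does not reach this height (z outside [5.5, 19.5]); the cube at (-1, 11) is absent (z outside [16, 40.5]); Taking the union: only the r=7.5 cylinder is present, so the union is just that shape — area = 168.75 mm². So its area = 168.75 mm². Layer 73 is larger (563.00 vs 168.75 mm²).

layer 73 (z = 21.9 mm)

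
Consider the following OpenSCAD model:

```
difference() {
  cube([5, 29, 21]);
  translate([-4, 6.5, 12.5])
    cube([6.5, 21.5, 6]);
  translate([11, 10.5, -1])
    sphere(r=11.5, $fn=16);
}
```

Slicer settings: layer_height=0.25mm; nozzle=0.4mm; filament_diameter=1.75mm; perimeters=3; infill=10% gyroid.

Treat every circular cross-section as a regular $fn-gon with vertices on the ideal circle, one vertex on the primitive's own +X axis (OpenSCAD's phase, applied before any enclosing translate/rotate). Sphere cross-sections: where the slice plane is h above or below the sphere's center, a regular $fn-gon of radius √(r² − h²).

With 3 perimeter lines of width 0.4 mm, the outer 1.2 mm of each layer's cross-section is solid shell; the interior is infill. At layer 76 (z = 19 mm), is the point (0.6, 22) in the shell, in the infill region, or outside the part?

At z = 19 mm: the cube (footprint 5×29) is included at this height; the cube at (-4, 6.5) does not reach this height (z outside [12.5, 18.5]); the sphere at (11, 10.5) is absent (|z−center|=20.000 > r=11.5); Taking the first minus the rest: none of the subtracted shapes is present at this height, so the 5×29 cube is unchanged — 1 connected region. Overall, the cross-section is a single solid region. The nearest boundary edge runs (0.00, 29.00)→(0.00, 0.00); distance from the point to it = 0.60 mm. The point is inside the cross-section, 0.60 mm from the nearest boundary — within the 1.2 mm shell band (3 × 0.4).

shell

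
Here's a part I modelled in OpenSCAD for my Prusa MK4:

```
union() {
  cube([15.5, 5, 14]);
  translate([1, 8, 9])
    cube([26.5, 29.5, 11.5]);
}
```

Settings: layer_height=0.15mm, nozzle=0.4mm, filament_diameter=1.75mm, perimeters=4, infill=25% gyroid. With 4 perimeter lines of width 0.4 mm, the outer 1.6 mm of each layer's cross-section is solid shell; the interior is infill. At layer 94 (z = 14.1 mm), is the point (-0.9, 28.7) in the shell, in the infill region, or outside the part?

outside

At z = 14.1 mm: the cube is not intersected at this z (z outside [0, 14]); the cube at (1, 8) (footprint 26.5×29.5) is included at this height; Merging all regions: only the 26.5×29.5 cube at (1, 8) is present, so the union is just that shape — 1 connected region. Overall, the cross-section is a single solid region. The nearest boundary edge runs (1.00, 37.50)→(1.00, 8.00); distance from the point to it = 1.90 mm. The point is not inside any of the regions above, so it lies outside the cross-section (1.90 mm from the nearest boundary).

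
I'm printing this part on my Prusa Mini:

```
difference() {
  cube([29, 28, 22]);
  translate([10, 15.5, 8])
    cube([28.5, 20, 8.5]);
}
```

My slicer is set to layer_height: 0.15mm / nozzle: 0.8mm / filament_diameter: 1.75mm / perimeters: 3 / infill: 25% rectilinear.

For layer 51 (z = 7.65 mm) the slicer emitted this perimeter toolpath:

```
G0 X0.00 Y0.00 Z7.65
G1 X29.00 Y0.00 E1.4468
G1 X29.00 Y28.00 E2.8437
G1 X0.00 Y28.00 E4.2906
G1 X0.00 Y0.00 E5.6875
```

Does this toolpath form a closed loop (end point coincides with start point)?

yes

Start point (G0): (0.00, 0.00). End point (last G1): the path returns to the start — closed.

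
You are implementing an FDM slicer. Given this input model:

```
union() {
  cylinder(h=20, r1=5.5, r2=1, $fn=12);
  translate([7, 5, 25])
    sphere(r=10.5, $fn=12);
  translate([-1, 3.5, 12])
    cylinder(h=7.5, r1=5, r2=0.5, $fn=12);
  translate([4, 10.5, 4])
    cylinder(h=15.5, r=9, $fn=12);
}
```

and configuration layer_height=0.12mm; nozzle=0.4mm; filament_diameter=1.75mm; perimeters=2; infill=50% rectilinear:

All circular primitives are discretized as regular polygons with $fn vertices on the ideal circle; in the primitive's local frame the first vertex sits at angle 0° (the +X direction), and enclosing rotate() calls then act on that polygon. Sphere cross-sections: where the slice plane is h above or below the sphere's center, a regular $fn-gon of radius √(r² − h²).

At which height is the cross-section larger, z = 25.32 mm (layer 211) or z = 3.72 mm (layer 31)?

Layer 211 (z = 25.32): the cone is absent (z outside [0, 20]); the r=10.5 sphere at (7, 5) contributes a regular 12-gon of circumradius √(10.5²−0.32²) = 10.495 (area = (12/2)·10.495²·sin(360°/12) = 330.44 mm²); the cone at (-1, 3.5) is not intersected at this z (z outside [12, 19.5]); the cylinder at (4, 10.5) is not intersected at this z (z outside [4, 19.5]); Merging all regions: only the r=10.5 sphere at (7, 5) is present, so the union is just that shape — area = 330.44 mm². So its area = 330.44 mm². Layer 31 (z = 3.72): the cone contributes a regular 12-gon of circumradius 4.663 (interpolated between r1=5.5 and r2=1 at t=0.186) (area = (12/2)·4.663²·sin(360°/12) = 65.23 mm²); the sphere at (7, 5) does not reach this height (|z−center|=21.280 > r=10.5); the cone at (-1, 3.5) is not intersected at this z (z outside [12, 19.5]); the cylinder at (4, 10.5) is not intersected at this z (z outside [4, 19.5]); Merging all regions: only the cone is present, so the union is just that shape — area = 65.23 mm². So its area = 65.23 mm². Layer 211 is larger (330.44 vs 65.23 mm²).

layer 211 (z = 25.32 mm)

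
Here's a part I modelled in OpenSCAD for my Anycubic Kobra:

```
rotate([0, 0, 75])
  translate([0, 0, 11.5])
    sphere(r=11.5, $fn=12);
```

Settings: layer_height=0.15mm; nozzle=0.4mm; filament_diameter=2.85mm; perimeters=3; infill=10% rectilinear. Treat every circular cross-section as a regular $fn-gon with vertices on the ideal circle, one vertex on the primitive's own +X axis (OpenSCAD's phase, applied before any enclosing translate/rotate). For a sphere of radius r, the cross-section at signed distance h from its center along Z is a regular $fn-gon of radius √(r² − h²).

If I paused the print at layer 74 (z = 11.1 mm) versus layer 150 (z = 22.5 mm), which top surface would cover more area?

Layer 74 (z = 11.1): the r=11.5 sphere contributes a regular 12-gon of circumradius √(11.5²−0.4²) = 11.493 (area = (12/2)·11.493²·sin(360°/12) = 396.27 mm²); (whole slice rotated 75° about Z — lengths, areas and connectivity unchanged). So its area = 396.27 mm². Layer 150 (z = 22.5): the sphere: section is a regular 12-gon, circumradius = √(r²−h²) = √(11.5²−11²) = 3.354 (area = (12/2)·3.354²·sin(360°/12) = 33.75 mm²); (whole slice rotated 75° about Z — lengths, areas and connectivity unchanged). So its area = 33.75 mm². Layer 74 is larger (396.27 vs 33.75 mm²).

layer 74 (z = 11.1 mm)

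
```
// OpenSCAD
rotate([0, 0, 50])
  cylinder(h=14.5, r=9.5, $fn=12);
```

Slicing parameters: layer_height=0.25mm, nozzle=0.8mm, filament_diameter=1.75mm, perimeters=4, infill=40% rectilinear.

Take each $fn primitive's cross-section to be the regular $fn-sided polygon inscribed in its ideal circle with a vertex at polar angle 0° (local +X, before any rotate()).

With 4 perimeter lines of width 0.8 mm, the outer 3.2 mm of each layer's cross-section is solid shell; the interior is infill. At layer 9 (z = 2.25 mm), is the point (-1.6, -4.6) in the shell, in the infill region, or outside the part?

At z = 2.25 mm: the r=9.5 cylinder gives a regular 12-gon of circumradius 9.5 (constant along its height); (rotated 50° about Z; rotation is an isometry so areas/perimeters/island counts are preserved). Overall, the cross-section is a single solid region. Undo the 50° rotation: the query point maps to (-4.552, -1.731) in the un-rotated model frame. The nearest boundary edge runs (-9.50, 0.00)→(-8.23, -4.75); distance from the point to it = 4.33 mm. The point is inside the cross-section and 4.33 mm from the nearest boundary — more than the 3.2 mm shell width (4 × 0.8), so it's in the infill interior.

infill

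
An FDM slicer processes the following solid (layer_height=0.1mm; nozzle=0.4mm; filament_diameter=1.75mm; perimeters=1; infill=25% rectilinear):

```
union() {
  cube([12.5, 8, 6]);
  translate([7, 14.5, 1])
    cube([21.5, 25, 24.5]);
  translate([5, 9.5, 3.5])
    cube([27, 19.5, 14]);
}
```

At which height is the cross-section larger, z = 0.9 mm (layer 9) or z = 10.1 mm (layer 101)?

Layer 9 (z = 0.9): the 12.5×8 cube contributes its full rectangle (area 100.00 mm²); the cube at (7, 14.5) is not intersected at this z (z outside [1, 25.5]); the cube at (5, 9.5) is not intersected at this z (z outside [3.5, 17.5]); Combining (union): only the 12.5×8 cube is present, so the union is just that shape — area = 100.00 mm². So its area = 100.00 mm². Layer 101 (z = 10.1): the cube is absent (z outside [0, 6]); the 21.5×25 cube at (7, 14.5) contributes its full rectangle (area 537.50 mm²); the 27×19.5 cube at (5, 9.5) contributes its full rectangle (area 526.50 mm²); Taking the union: the regions partially overlap — summed areas 1064.00 mm² minus the doubly-counted overlap 311.75 mm² gives 752.25 mm² — area = 752.25 mm². So its area = 752.25 mm². Layer 101 is larger (752.25 vs 100.00 mm²).

layer 101 (z = 10.1 mm)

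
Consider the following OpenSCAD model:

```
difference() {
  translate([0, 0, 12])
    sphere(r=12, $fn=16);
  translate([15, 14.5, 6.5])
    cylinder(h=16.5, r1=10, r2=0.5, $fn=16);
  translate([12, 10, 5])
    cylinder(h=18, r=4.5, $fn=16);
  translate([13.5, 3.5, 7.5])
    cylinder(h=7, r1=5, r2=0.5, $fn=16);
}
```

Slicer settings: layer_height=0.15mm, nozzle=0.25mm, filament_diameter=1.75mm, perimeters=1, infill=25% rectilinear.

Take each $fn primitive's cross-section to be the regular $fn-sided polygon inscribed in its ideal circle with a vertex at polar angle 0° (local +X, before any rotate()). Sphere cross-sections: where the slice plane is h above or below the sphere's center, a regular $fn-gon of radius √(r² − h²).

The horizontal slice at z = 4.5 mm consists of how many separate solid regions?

At z = 4.5 mm: the r=12 sphere contributes a regular 16-gon of circumradius √(12²−7.5²) = 9.367; the cone at (15, 14.5) is not intersected at this z (z outside [6.5, 23]); the cylinder at (12, 10) does not reach this height (z outside [5, 23]); the cone at (13.5, 3.5) is absent (z outside [7.5, 14.5]); Taking the first minus the rest: none of the subtracted shapes is present at this height, so the r=12 sphere is unchanged — 1 connected region. The result has 1 disconnected region.

1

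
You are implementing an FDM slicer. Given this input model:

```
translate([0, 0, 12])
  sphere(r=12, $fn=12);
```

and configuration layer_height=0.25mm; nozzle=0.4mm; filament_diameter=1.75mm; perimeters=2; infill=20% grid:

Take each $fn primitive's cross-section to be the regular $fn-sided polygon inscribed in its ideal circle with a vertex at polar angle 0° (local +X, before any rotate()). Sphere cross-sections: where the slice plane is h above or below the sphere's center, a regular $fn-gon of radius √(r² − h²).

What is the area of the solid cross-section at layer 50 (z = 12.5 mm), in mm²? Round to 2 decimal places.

431.25 mm²

At z = 12.5 mm: the r=12 sphere slices to a regular 12-gon of circumradius 11.990 (√(r²−h²) with h=0.5 from center) (area = (12/2)·11.990²·sin(360°/12) = 431.25 mm²). Overall, the cross-section is a single solid region. Net area = 431.25 mm².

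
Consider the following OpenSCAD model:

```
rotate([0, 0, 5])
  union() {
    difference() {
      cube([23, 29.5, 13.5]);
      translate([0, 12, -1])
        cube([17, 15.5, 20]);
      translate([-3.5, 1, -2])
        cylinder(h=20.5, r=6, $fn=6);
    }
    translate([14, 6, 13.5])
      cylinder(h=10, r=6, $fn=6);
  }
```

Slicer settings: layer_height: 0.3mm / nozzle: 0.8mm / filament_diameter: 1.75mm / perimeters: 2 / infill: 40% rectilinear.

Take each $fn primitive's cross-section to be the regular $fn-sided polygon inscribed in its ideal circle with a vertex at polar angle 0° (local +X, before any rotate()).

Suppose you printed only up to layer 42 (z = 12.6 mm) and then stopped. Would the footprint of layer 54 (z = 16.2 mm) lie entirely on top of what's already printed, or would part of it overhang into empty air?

Compare the two slices. At z = 12.6: the cube (footprint 23×29.5) is included at this height (area 678.50 mm²); the cube at (0, 12) is present — its section is the full 17×15.5 rectangle (area 263.50 mm²); the cylinder at (-3.5, 1): section is a regular 6-gon, circumradius r=6 (area = (6/2)·6.000²·sin(360°/6) = 93.53 mm²); After the difference (first − rest): starting from the 23×29.5 cube (678.50 mm²), the 17×15.5 cube at (0, 12) lies inside it touching the edge (removes its full 263.50 mm²); the r=6 cylinder at (-3.5, 1) partially overlaps it — only the 7.62 mm² overlap (of its 93.53 mm²) is removed, clipping the outline — area = 407.38 mm²; the cylinder at (14, 6) is absent (z outside [13.5, 23.5]); Combining (union): only the result so far is present, so the union is just that shape — area = 407.38 mm²; (whole slice rotated 5° about Z — lengths, areas and connectivity unchanged). At z = 16.2: the cube is absent (z outside [0, 13.5]); the cube at (0, 12) is present — its section is the full 17×15.5 rectangle (area 263.50 mm²); the cylinder at (-3.5, 1): section is a regular 6-gon, circumradius r=6 (area = (6/2)·6.000²·sin(360°/6) = 93.53 mm²); Taking the first minus the rest: the first operand is absent here, so nothing remains; the r=6 cylinder at (14, 6) contributes a regular 6-gon of circumradius 6 (area = (6/2)·6.000²·sin(360°/6) = 93.53 mm²); Taking the union: only the r=6 cylinder at (14, 6) is present, so the union is just that shape — area = 93.53 mm²; (rotated 5° about Z; rotation is an isometry so areas/perimeters/island counts are preserved). Checking containment: the cross-section at z = 16.2 is a subset of the cross-section at z = 12.6.

entirely on top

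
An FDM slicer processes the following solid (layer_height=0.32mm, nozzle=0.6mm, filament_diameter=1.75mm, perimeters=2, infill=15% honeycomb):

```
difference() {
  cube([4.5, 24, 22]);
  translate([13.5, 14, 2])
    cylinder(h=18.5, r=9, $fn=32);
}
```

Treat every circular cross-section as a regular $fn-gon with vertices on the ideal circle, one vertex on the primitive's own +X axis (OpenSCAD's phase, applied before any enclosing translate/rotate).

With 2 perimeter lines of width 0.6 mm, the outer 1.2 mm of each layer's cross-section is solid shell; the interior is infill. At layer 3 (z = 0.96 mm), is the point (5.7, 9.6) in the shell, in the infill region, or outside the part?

outside

At z = 0.96 mm: the cube (footprint 4.5×24) is included at this height; the cylinder at (13.5, 14) does not reach this height (z outside [2, 20.5]); Taking the first minus the rest: none of the subtracted shapes is present at this height, so the 4.5×24 cube is unchanged — 1 connected region. Overall, the cross-section is a single solid region. The nearest boundary edge runs (4.50, 0.00)→(4.50, 24.00); distance from the point to it = 1.20 mm. The point is not inside any of the regions above, so it lies outside the cross-section (1.20 mm from the nearest boundary).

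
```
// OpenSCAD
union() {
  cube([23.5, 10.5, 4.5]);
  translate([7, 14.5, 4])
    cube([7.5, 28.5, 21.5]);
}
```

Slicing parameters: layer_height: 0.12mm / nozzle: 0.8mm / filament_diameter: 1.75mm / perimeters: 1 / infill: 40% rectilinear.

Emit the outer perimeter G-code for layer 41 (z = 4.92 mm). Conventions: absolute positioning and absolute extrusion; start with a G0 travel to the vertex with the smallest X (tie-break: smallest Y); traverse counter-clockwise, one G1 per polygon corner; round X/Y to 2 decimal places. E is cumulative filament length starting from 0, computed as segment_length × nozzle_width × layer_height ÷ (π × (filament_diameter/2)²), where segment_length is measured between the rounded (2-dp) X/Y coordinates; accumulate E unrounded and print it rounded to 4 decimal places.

At z = 4.92 mm: the cube is not intersected at this z (z outside [0, 4.5]); the cube at (7, 14.5) (footprint 7.5×28.5) is included at this height; Combining (union): only the 7.5×28.5 cube at (7, 14.5) is present, so the union is just that shape — 1 connected region. The outline is a single polygon with 4 vertices. Extrusion per mm of travel: 0.8 × 0.12 / (π × 0.875²) = 0.039912. Accumulating E over each segment gives final E = 2.8737.

G0 X7.00 Y14.50 Z4.92
G1 X14.50 Y14.50 E0.2993
G1 X14.50 Y43.00 E1.4368
G1 X7.00 Y43.00 E1.7362
G1 X7.00 Y14.50 E2.8737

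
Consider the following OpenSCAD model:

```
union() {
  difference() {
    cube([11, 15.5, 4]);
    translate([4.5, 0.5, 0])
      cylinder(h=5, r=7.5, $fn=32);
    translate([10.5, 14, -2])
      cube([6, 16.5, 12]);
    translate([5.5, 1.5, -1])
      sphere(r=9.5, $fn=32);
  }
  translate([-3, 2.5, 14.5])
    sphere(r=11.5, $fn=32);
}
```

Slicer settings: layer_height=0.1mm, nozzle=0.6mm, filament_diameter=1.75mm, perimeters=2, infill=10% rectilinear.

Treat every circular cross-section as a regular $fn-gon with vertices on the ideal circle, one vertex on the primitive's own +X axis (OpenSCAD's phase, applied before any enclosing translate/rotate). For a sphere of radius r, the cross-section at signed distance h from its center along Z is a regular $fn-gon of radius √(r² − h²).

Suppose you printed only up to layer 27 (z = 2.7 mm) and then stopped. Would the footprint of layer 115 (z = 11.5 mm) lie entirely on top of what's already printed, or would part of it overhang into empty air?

part overhangs

Compare the two slices. At z = 2.7: the 11×15.5 cube contributes its full rectangle (area 170.50 mm²); the r=7.5 cylinder at (4.5, 0.5) contributes a regular 32-gon of circumradius 7.5 (area = (32/2)·7.500²·sin(360°/32) = 175.58 mm²); the 6×16.5 cube at (10.5, 14) contributes its full rectangle (area 99.00 mm²); the r=9.5 sphere at (5.5, 1.5) contributes a regular 32-gon of circumradius √(9.5²−3.7²) = 8.750 (area = (32/2)·8.750²·sin(360°/32) = 238.98 mm²); After the difference (first − rest): starting from the 11×15.5 cube (170.50 mm²), the r=7.5 cylinder at (4.5, 0.5) partially overlaps it — only the 78.45 mm² overlap (of its 175.58 mm²) is removed, clipping the outline; the 6×16.5 cube at (10.5, 14) partially overlaps it — only the 0.75 mm² overlap (of its 99.00 mm²) is removed, clipping the outline; the r=9.5 sphere at (5.5, 1.5) partially overlaps it — only the 27.19 mm² overlap (of its 238.98 mm²) is removed, clipping the outline — area = 64.12 mm²; the sphere at (-3, 2.5) is absent (|z−center|=11.800 > r=11.5); Merging all regions: only that combined region is present, so the union is just that shape — area = 64.12 mm². At z = 11.5: the cube is absent (z outside [0, 4]); the cylinder at (4.5, 0.5) is not intersected at this z (z outside [0, 5]); the cube at (10.5, 14) does not reach this height (z outside [-2, 10]); the sphere at (5.5, 1.5) is not intersected at this z (|z−center|=12.500 > r=9.5); Subtracting the remaining from the first: the first operand is absent here, so nothing remains; the r=11.5 sphere at (-3, 2.5) contributes a regular 32-gon of circumradius √(11.5²−3²) = 11.102 (area = (32/2)·11.102²·sin(360°/32) = 384.72 mm²); Combining (union): only the r=11.5 sphere at (-3, 2.5) is present, so the union is just that shape — area = 384.72 mm². Checking containment: at z = 11.5 the cross-section extends beyond the z = 2.7 cross-section by about 372.65 mm².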